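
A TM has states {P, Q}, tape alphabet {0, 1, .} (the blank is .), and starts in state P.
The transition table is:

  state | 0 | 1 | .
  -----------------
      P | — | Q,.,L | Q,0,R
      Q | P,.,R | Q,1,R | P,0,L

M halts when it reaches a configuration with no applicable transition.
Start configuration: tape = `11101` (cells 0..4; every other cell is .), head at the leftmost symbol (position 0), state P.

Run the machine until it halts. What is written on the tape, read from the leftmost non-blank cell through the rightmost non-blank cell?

0..0.0

state=P head=0 tape=..[1]1101   (P,1)→(Q,.,L)
state=Q head=-1 tape=.[.].1101   (Q,.)→(P,0,L)
state=P head=-2 tape=[.]0.1101   (P,.)→(Q,0,R)
state=Q head=-1 tape=0[0].1101   (Q,0)→(P,.,R)
state=P head=0 tape=0.[.]1101   (P,.)→(Q,0,R)
state=Q head=1 tape=0.0[1]101   (Q,1)→(Q,1,R)
state=Q head=2 tape=0.01[1]01   (Q,1)→(Q,1,R)
state=Q head=3 tape=0.011[0]1   (Q,0)→(P,.,R)
state=P head=4 tape=0.011.[1]   (P,1)→(Q,.,L)
state=Q head=3 tape=0.011[.].   (Q,.)→(P,0,L)
state=P head=2 tape=0.01[1]0.   (P,1)→(Q,.,L)
state=Q head=1 tape=0.0[1].0.   (Q,1)→(Q,1,R)
state=Q head=2 tape=0.01[.]0.   (Q,.)→(P,0,L)
state=P head=1 tape=0.0[1]00.   (P,1)→(Q,.,L)
state=Q head=0 tape=0.[0].00.   (Q,0)→(P,.,R)
state=P head=1 tape=0..[.]00.   (P,.)→(Q,0,R)
state=Q head=2 tape=0..0[0]0.   (Q,0)→(P,.,R)
state=P head=3 tape=0..0.[0].
The non-blank tape span at halt is 0..0.0.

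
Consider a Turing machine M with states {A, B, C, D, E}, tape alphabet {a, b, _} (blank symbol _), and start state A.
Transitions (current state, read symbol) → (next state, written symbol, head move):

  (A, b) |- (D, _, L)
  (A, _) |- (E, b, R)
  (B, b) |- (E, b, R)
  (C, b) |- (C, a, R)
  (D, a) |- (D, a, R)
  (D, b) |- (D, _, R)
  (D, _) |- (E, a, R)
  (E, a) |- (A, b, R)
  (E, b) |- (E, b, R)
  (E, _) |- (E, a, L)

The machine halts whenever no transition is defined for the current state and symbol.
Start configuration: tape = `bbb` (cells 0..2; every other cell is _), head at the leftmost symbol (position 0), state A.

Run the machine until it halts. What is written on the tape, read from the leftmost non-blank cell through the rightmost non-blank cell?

babb

A | _[b]bb   read b → write _, move L, go to D
D | [_]_bb   read _ → write a, move R, go to E
E | a[_]bb   read _ → write a, move L, go to E
E | [a]abb   read a → write b, move R, go to A
A | b[a]bb
The non-blank tape span at halt is babb.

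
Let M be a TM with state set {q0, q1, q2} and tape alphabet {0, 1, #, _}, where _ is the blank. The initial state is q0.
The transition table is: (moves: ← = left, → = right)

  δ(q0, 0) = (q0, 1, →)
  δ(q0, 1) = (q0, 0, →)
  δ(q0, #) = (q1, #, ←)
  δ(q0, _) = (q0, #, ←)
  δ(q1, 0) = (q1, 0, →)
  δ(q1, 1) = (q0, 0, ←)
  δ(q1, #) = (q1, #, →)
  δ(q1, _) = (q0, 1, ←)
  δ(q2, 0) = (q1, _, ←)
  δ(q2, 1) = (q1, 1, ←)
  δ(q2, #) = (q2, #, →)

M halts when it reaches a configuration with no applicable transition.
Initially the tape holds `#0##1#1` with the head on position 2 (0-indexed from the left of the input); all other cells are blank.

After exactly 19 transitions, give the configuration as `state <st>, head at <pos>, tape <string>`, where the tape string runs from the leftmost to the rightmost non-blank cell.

state q0, head at 7, tape #0##0#10#

q0 | #0[#]#1#1__   read # → write #, move ←, go to q1
q1 | #[0]##1#1__   read 0 → write 0, move →, go to q1
q1 | #0[#]#1#1__   read # → write #, move →, go to q1
q1 | #0#[#]1#1__   read # → write #, move →, go to q1
q1 | #0##[1]#1__   read 1 → write 0, move ←, go to q0
q0 | #0#[#]0#1__   read # → write #, move ←, go to q1
q1 | #0[#]#0#1__   read # → write #, move →, go to q1
q1 | #0#[#]0#1__   read # → write #, move →, go to q1
q1 | #0##[0]#1__   read 0 → write 0, move →, go to q1
q1 | #0##0[#]1__   read # → write #, move →, go to q1
q1 | #0##0#[1]__   read 1 → write 0, move ←, go to q0
q0 | #0##0[#]0__   read # → write #, move ←, go to q1
q1 | #0##[0]#0__   read 0 → write 0, move →, go to q1
q1 | #0##0[#]0__   read # → write #, move →, go to q1
q1 | #0##0#[0]__   read 0 → write 0, move →, go to q1
q1 | #0##0#0[_]_   read _ → write 1, move ←, go to q0
q0 | #0##0#[0]1_   read 0 → write 1, move →, go to q0
q0 | #0##0#1[1]_   read 1 → write 0, move →, go to q0
q0 | #0##0#10[_]   read _ → write #, move ←, go to q0
q0 | #0##0#1[0]#
After 19 steps: state q0, head at 7, tape #0##0#10#.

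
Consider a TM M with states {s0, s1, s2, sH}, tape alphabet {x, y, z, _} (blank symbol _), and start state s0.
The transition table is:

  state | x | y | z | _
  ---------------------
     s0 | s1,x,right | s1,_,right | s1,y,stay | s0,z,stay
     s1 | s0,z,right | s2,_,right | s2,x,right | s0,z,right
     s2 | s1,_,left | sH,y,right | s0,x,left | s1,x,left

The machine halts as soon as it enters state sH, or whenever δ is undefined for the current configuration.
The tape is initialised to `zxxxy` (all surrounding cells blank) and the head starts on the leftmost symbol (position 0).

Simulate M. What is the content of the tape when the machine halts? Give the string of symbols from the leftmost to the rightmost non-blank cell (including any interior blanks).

zzz_y

s0 | [z]xxxy_   read z → write y, move stay, go to s1
s1 | [y]xxxy_   read y → write _, move right, go to s2
s2 | _[x]xxy_   read x → write _, move left, go to s1
s1 | [_]_xxy_   read _ → write z, move right, go to s0
s0 | z[_]xxy_   read _ → write z, move stay, go to s0
s0 | z[z]xxy_   read z → write y, move stay, go to s1
s1 | z[y]xxy_   read y → write _, move right, go to s2
s2 | z_[x]xy_   read x → write _, move left, go to s1
s1 | z[_]_xy_   read _ → write z, move right, go to s0
s0 | zz[_]xy_   read _ → write z, move stay, go to s0
s0 | zz[z]xy_   read z → write y, move stay, go to s1
s1 | zz[y]xy_   read y → write _, move right, go to s2
s2 | zz_[x]y_   read x → write _, move left, go to s1
s1 | zz[_]_y_   read _ → write z, move right, go to s0
s0 | zzz[_]y_   read _ → write z, move stay, go to s0
s0 | zzz[z]y_   read z → write y, move stay, go to s1
s1 | zzz[y]y_   read y → write _, move right, go to s2
s2 | zzz_[y]_   read y → write y, move right, go to sH
sH | zzz_y[_]
The non-blank tape span at halt is zzz_y.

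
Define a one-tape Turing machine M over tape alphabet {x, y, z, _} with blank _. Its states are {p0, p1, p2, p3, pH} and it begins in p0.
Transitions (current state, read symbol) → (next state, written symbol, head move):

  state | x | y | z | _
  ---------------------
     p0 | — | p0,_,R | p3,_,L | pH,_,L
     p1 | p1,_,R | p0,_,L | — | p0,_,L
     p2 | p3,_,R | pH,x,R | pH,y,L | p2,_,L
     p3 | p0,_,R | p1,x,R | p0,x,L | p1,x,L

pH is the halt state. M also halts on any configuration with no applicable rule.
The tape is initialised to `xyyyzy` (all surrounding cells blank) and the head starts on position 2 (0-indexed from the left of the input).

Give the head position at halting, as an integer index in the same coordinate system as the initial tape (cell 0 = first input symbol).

1

state=p0 head=2 tape=xy[y]yzy   (p0,y)→(p0,_,R)
state=p0 head=3 tape=xy_[y]zy   (p0,y)→(p0,_,R)
state=p0 head=4 tape=xy__[z]y   (p0,z)→(p3,_,L)
state=p3 head=3 tape=xy_[_]_y   (p3,_)→(p1,x,L)
state=p1 head=2 tape=xy[_]x_y   (p1,_)→(p0,_,L)
state=p0 head=1 tape=x[y]_x_y   (p0,y)→(p0,_,R)
state=p0 head=2 tape=x_[_]x_y   (p0,_)→(pH,_,L)
state=pH head=1 tape=x[_]_x_y
At halt the head is at cell 1.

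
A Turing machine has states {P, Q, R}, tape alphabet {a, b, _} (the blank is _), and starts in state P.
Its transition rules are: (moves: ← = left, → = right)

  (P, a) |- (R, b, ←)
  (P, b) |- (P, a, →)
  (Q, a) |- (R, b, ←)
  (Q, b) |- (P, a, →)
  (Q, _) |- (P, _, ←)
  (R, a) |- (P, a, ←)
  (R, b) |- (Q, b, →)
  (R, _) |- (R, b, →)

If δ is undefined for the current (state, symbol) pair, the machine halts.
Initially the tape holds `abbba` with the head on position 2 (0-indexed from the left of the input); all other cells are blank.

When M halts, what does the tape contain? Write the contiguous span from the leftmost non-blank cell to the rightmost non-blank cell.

bbaaaa

state=P head=2 tape=_ab[b]ba_   (P,b)→(P,a,→)
state=P head=3 tape=_aba[b]a_   (P,b)→(P,a,→)
state=P head=4 tape=_abaa[a]_   (P,a)→(R,b,←)
state=R head=3 tape=_aba[a]b_   (R,a)→(P,a,←)
state=P head=2 tape=_ab[a]ab_   (P,a)→(R,b,←)
state=R head=1 tape=_a[b]bab_   (R,b)→(Q,b,→)
state=Q head=2 tape=_ab[b]ab_   (Q,b)→(P,a,→)
state=P head=3 tape=_aba[a]b_   (P,a)→(R,b,←)
state=R head=2 tape=_ab[a]bb_   (R,a)→(P,a,←)
state=P head=1 tape=_a[b]abb_   (P,b)→(P,a,→)
state=P head=2 tape=_aa[a]bb_   (P,a)→(R,b,←)
state=R head=1 tape=_a[a]bbb_   (R,a)→(P,a,←)
state=P head=0 tape=_[a]abbb_   (P,a)→(R,b,←)
state=R head=-1 tape=[_]babbb_   (R,_)→(R,b,→)
state=R head=0 tape=b[b]abbb_   (R,b)→(Q,b,→)
state=Q head=1 tape=bb[a]bbb_   (Q,a)→(R,b,←)
state=R head=0 tape=b[b]bbbb_   (R,b)→(Q,b,→)
state=Q head=1 tape=bb[b]bbb_   (Q,b)→(P,a,→)
state=P head=2 tape=bba[b]bb_   (P,b)→(P,a,→)
state=P head=3 tape=bbaa[b]b_   (P,b)→(P,a,→)
state=P head=4 tape=bbaaa[b]_   (P,b)→(P,a,→)
state=P head=5 tape=bbaaaa[_]
The non-blank tape span at halt is bbaaaa.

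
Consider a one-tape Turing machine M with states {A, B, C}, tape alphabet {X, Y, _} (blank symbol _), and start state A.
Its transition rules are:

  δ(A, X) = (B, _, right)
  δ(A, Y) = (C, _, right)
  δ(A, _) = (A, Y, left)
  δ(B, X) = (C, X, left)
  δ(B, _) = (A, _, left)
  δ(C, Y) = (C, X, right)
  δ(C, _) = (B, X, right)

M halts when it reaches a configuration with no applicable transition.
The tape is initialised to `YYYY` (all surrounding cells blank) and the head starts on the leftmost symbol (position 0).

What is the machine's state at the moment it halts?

B

state=A head=0 tape=[Y]YYY__   (A,Y)→(C,_,right)
state=C head=1 tape=_[Y]YY__   (C,Y)→(C,X,right)
state=C head=2 tape=_X[Y]Y__   (C,Y)→(C,X,right)
state=C head=3 tape=_XX[Y]__   (C,Y)→(C,X,right)
state=C head=4 tape=_XXX[_]_   (C,_)→(B,X,right)
state=B head=5 tape=_XXXX[_]   (B,_)→(A,_,left)
state=A head=4 tape=_XXX[X]_   (A,X)→(B,_,right)
state=B head=5 tape=_XXX_[_]   (B,_)→(A,_,left)
state=A head=4 tape=_XXX[_]_   (A,_)→(A,Y,left)
state=A head=3 tape=_XX[X]Y_   (A,X)→(B,_,right)
state=B head=4 tape=_XX_[Y]_
No transition is defined for (B, Y); M halts in state B.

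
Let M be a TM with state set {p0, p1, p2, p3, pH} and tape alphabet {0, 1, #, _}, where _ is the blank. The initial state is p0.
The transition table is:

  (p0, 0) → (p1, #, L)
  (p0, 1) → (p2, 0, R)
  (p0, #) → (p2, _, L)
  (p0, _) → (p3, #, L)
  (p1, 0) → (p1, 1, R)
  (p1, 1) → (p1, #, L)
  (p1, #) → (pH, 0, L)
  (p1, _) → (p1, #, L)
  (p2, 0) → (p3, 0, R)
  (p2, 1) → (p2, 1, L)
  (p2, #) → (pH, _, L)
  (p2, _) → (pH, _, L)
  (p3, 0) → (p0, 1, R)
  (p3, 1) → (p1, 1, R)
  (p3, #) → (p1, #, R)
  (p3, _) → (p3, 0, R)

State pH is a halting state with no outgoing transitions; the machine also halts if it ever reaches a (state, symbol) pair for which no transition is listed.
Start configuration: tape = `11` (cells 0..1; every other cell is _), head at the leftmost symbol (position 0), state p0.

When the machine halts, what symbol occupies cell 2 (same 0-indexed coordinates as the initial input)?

#

p0 | [1]1_   read 1 → write 0, move R, go to p2
p2 | 0[1]_   read 1 → write 1, move L, go to p2
p2 | [0]1_   read 0 → write 0, move R, go to p3
p3 | 0[1]_   read 1 → write 1, move R, go to p1
p1 | 01[_]   read _ → write #, move L, go to p1
p1 | 0[1]#   read 1 → write #, move L, go to p1
p1 | [0]##   read 0 → write 1, move R, go to p1
p1 | 1[#]#   read # → write 0, move L, go to pH
pH | [1]0#
Cell 2 holds # when M halts.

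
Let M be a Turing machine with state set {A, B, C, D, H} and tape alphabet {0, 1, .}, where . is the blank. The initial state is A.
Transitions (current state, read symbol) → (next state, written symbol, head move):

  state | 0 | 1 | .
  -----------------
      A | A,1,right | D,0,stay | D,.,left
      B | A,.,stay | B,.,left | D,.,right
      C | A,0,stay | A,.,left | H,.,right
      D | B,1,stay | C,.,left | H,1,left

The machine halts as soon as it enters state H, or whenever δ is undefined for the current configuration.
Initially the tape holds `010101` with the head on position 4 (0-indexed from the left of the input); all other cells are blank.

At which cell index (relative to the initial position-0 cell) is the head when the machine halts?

0

state=A head=4 tape=.0101[0]1   (A,0)→(A,1,right)
state=A head=5 tape=.01011[1]   (A,1)→(D,0,stay)
state=D head=5 tape=.01011[0]   (D,0)→(B,1,stay)
state=B head=5 tape=.01011[1]   (B,1)→(B,.,left)
state=B head=4 tape=.0101[1].   (B,1)→(B,.,left)
state=B head=3 tape=.010[1]..   (B,1)→(B,.,left)
state=B head=2 tape=.01[0]...   (B,0)→(A,.,stay)
state=A head=2 tape=.01[.]...   (A,.)→(D,.,left)
state=D head=1 tape=.0[1]....   (D,1)→(C,.,left)
state=C head=0 tape=.[0].....   (C,0)→(A,0,stay)
state=A head=0 tape=.[0].....   (A,0)→(A,1,right)
state=A head=1 tape=.1[.]....   (A,.)→(D,.,left)
state=D head=0 tape=.[1].....   (D,1)→(C,.,left)
state=C head=-1 tape=[.]......   (C,.)→(H,.,right)
state=H head=0 tape=.[.].....
At halt the head is at cell 0.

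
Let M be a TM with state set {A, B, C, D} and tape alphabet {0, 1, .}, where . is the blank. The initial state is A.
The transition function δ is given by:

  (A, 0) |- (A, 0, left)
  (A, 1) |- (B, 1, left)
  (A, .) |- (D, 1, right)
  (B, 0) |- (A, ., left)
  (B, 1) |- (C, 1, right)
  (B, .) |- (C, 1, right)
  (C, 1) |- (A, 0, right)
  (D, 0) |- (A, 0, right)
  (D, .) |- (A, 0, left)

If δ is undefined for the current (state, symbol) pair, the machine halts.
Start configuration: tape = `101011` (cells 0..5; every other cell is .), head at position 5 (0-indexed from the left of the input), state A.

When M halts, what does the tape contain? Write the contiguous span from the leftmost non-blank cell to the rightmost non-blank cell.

A | .10101[1]..   read 1 → write 1, move left, go to B
B | .1010[1]1..   read 1 → write 1, move right, go to C
C | .10101[1]..   read 1 → write 0, move right, go to A
A | .101010[.].   read . → write 1, move right, go to D
D | .1010101[.]   read . → write 0, move left, go to A
A | .101010[1]0   read 1 → write 1, move left, go to B
B | .10101[0]10   read 0 → write ., move left, go to A
A | .1010[1].10   read 1 → write 1, move left, go to B
B | .101[0]1.10   read 0 → write ., move left, go to A
A | .10[1].1.10   read 1 → write 1, move left, go to B
B | .1[0]1.1.10   read 0 → write ., move left, go to A
A | .[1].1.1.10   read 1 → write 1, move left, go to B
B | [.]1.1.1.10   read . → write 1, move right, go to C
C | 1[1].1.1.10   read 1 → write 0, move right, go to A
A | 10[.]1.1.10   read . → write 1, move right, go to D
D | 101[1].1.10
The non-blank tape span at halt is 1011.1.10.

1011.1.10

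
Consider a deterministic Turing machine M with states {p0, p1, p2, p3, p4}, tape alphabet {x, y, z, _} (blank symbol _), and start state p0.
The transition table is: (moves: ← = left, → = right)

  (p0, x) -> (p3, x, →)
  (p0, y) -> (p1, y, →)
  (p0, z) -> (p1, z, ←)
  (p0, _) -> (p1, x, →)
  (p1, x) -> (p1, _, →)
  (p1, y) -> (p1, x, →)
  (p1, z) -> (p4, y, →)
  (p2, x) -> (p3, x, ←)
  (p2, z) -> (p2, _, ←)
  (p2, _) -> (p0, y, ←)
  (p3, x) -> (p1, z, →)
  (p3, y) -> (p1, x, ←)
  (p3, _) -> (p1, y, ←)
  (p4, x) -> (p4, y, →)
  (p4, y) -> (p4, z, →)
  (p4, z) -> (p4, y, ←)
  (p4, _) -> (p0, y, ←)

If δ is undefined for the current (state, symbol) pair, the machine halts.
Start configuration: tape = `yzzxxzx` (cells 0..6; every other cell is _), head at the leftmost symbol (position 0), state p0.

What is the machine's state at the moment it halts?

p1

p0 | [y]zzxxzx__   read y → write y, move →, go to p1
p1 | y[z]zxxzx__   read z → write y, move →, go to p4
p4 | yy[z]xxzx__   read z → write y, move ←, go to p4
p4 | y[y]yxxzx__   read y → write z, move →, go to p4
p4 | yz[y]xxzx__   read y → write z, move →, go to p4
p4 | yzz[x]xzx__   read x → write y, move →, go to p4
p4 | yzzy[x]zx__   read x → write y, move →, go to p4
p4 | yzzyy[z]x__   read z → write y, move ←, go to p4
p4 | yzzy[y]yx__   read y → write z, move →, go to p4
p4 | yzzyz[y]x__   read y → write z, move →, go to p4
p4 | yzzyzz[x]__   read x → write y, move →, go to p4
p4 | yzzyzzy[_]_   read _ → write y, move ←, go to p0
p0 | yzzyzz[y]y_   read y → write y, move →, go to p1
p1 | yzzyzzy[y]_   read y → write x, move →, go to p1
p1 | yzzyzzyx[_]
No transition is defined for (p1, _); M halts in state p1.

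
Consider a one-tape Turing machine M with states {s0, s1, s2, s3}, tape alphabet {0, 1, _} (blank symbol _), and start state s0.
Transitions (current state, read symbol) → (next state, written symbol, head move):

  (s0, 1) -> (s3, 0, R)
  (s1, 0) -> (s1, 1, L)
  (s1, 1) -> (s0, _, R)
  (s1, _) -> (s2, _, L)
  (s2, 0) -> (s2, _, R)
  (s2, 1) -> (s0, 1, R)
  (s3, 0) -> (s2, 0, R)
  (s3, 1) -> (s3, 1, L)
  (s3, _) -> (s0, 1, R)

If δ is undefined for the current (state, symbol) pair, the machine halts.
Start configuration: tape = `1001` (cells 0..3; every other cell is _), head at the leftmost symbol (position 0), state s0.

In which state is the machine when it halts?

s0

state=s0 head=0 tape=[1]001_   (s0,1)→(s3,0,R)
state=s3 head=1 tape=0[0]01_   (s3,0)→(s2,0,R)
state=s2 head=2 tape=00[0]1_   (s2,0)→(s2,_,R)
state=s2 head=3 tape=00_[1]_   (s2,1)→(s0,1,R)
state=s0 head=4 tape=00_1[_]
No transition is defined for (s0, _); M halts in state s0.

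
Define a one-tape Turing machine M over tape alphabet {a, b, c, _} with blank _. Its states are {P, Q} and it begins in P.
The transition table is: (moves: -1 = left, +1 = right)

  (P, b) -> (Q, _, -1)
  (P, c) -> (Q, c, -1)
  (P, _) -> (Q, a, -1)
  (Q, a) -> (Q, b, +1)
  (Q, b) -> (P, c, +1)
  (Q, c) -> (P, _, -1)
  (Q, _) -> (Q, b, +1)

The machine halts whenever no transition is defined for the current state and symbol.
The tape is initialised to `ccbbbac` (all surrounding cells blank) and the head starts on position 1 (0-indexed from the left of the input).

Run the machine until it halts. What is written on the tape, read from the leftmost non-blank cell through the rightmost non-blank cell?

bbbbbbbbcac

P | ____c[c]bbbac   read c → write c, move -1, go to Q
Q | ____[c]cbbbac   read c → write _, move -1, go to P
P | ___[_]_cbbbac   read _ → write a, move -1, go to Q
Q | __[_]a_cbbbac   read _ → write b, move +1, go to Q
Q | __b[a]_cbbbac   read a → write b, move +1, go to Q
Q | __bb[_]cbbbac   read _ → write b, move +1, go to Q
Q | __bbb[c]bbbac   read c → write _, move -1, go to P
P | __bb[b]_bbbac   read b → write _, move -1, go to Q
Q | __b[b]__bbbac   read b → write c, move +1, go to P
P | __bc[_]_bbbac   read _ → write a, move -1, go to Q
Q | __b[c]a_bbbac   read c → write _, move -1, go to P
P | __[b]_a_bbbac   read b → write _, move -1, go to Q
Q | _[_]__a_bbbac   read _ → write b, move +1, go to Q
Q | _b[_]_a_bbbac   read _ → write b, move +1, go to Q
Q | _bb[_]a_bbbac   read _ → write b, move +1, go to Q
Q | _bbb[a]_bbbac   read a → write b, move +1, go to Q
Q | _bbbb[_]bbbac   read _ → write b, move +1, go to Q
Q | _bbbbb[b]bbac   read b → write c, move +1, go to P
P | _bbbbbc[b]bac   read b → write _, move -1, go to Q
Q | _bbbbb[c]_bac   read c → write _, move -1, go to P
P | _bbbb[b]__bac   read b → write _, move -1, go to Q
Q | _bbb[b]___bac   read b → write c, move +1, go to P
P | _bbbc[_]__bac   read _ → write a, move -1, go to Q
Q | _bbb[c]a__bac   read c → write _, move -1, go to P
P | _bb[b]_a__bac   read b → write _, move -1, go to Q
Q | _b[b]__a__bac   read b → write c, move +1, go to P
P | _bc[_]_a__bac   read _ → write a, move -1, go to Q
Q | _b[c]a_a__bac   read c → write _, move -1, go to P
P | _[b]_a_a__bac   read b → write _, move -1, go to Q
Q | [_]__a_a__bac   read _ → write b, move +1, go to Q
Q | b[_]_a_a__bac   read _ → write b, move +1, go to Q
Q | bb[_]a_a__bac   read _ → write b, move +1, go to Q
Q | bbb[a]_a__bac   read a → write b, move +1, go to Q
Q | bbbb[_]a__bac   read _ → write b, move +1, go to Q
Q | bbbbb[a]__bac   read a → write b, move +1, go to Q
Q | bbbbbb[_]_bac   read _ → write b, move +1, go to Q
Q | bbbbbbb[_]bac   read _ → write b, move +1, go to Q
Q | bbbbbbbb[b]ac   read b → write c, move +1, go to P
P | bbbbbbbbc[a]c
The non-blank tape span at halt is bbbbbbbbcac.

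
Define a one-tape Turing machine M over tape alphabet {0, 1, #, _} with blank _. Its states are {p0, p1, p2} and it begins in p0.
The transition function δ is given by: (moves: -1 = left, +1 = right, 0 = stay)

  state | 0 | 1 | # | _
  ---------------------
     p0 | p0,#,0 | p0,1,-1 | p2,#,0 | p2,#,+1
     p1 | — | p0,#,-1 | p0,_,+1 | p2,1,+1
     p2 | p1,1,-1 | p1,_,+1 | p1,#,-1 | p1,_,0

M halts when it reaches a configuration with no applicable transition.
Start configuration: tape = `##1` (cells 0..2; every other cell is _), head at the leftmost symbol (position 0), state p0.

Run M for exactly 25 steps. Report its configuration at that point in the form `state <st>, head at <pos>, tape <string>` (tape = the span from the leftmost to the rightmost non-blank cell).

state=p0 head=0 tape=____[#]#1   (p0,#)→(p2,#,0)
state=p2 head=0 tape=____[#]#1   (p2,#)→(p1,#,-1)
state=p1 head=-1 tape=___[_]##1   (p1,_)→(p2,1,+1)
state=p2 head=0 tape=___1[#]#1   (p2,#)→(p1,#,-1)
state=p1 head=-1 tape=___[1]##1   (p1,1)→(p0,#,-1)
state=p0 head=-2 tape=__[_]###1   (p0,_)→(p2,#,+1)
state=p2 head=-1 tape=__#[#]##1   (p2,#)→(p1,#,-1)
state=p1 head=-2 tape=__[#]###1   (p1,#)→(p0,_,+1)
state=p0 head=-1 tape=___[#]##1   (p0,#)→(p2,#,0)
state=p2 head=-1 tape=___[#]##1   (p2,#)→(p1,#,-1)
state=p1 head=-2 tape=__[_]###1   (p1,_)→(p2,1,+1)
state=p2 head=-1 tape=__1[#]##1   (p2,#)→(p1,#,-1)
state=p1 head=-2 tape=__[1]###1   (p1,1)→(p0,#,-1)
state=p0 head=-3 tape=_[_]####1   (p0,_)→(p2,#,+1)
state=p2 head=-2 tape=_#[#]###1   (p2,#)→(p1,#,-1)
state=p1 head=-3 tape=_[#]####1   (p1,#)→(p0,_,+1)
state=p0 head=-2 tape=__[#]###1   (p0,#)→(p2,#,0)
state=p2 head=-2 tape=__[#]###1   (p2,#)→(p1,#,-1)
state=p1 head=-3 tape=_[_]####1   (p1,_)→(p2,1,+1)
state=p2 head=-2 tape=_1[#]###1   (p2,#)→(p1,#,-1)
state=p1 head=-3 tape=_[1]####1   (p1,1)→(p0,#,-1)
state=p0 head=-4 tape=[_]#####1   (p0,_)→(p2,#,+1)
state=p2 head=-3 tape=#[#]####1   (p2,#)→(p1,#,-1)
state=p1 head=-4 tape=[#]#####1   (p1,#)→(p0,_,+1)
state=p0 head=-3 tape=_[#]####1   (p0,#)→(p2,#,0)
state=p2 head=-3 tape=_[#]####1
After 25 steps: state p2, head at -3, tape #####1.

state p2, head at -3, tape #####1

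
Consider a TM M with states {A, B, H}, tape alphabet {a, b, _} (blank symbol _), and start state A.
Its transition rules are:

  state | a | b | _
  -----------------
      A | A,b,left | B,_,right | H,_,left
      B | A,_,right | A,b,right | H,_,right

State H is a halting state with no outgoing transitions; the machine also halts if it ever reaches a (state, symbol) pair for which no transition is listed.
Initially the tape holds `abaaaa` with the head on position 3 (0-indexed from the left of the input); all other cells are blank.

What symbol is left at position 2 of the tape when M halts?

A | aba[a]aa   read a → write b, move left, go to A
A | ab[a]baa   read a → write b, move left, go to A
A | a[b]bbaa   read b → write _, move right, go to B
B | a_[b]baa   read b → write b, move right, go to A
A | a_b[b]aa   read b → write _, move right, go to B
B | a_b_[a]a   read a → write _, move right, go to A
A | a_b__[a]   read a → write b, move left, go to A
A | a_b_[_]b   read _ → write _, move left, go to H
H | a_b[_]_b
Cell 2 holds b when M halts.

b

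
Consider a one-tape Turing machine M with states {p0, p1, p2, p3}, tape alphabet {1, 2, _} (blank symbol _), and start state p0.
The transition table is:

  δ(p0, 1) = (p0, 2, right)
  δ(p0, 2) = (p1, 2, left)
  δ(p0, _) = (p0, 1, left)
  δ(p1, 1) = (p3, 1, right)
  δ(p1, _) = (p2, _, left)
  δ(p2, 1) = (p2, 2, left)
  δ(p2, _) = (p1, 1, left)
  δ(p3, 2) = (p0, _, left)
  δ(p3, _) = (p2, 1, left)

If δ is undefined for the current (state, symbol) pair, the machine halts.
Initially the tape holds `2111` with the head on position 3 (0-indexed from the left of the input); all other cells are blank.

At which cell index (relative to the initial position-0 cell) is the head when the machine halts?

0

p0 | 211[1]_   read 1 → write 2, move right, go to p0
p0 | 2112[_]   read _ → write 1, move left, go to p0
p0 | 211[2]1   read 2 → write 2, move left, go to p1
p1 | 21[1]21   read 1 → write 1, move right, go to p3
p3 | 211[2]1   read 2 → write _, move left, go to p0
p0 | 21[1]_1   read 1 → write 2, move right, go to p0
p0 | 212[_]1   read _ → write 1, move left, go to p0
p0 | 21[2]11   read 2 → write 2, move left, go to p1
p1 | 2[1]211   read 1 → write 1, move right, go to p3
p3 | 21[2]11   read 2 → write _, move left, go to p0
p0 | 2[1]_11   read 1 → write 2, move right, go to p0
p0 | 22[_]11   read _ → write 1, move left, go to p0
p0 | 2[2]111   read 2 → write 2, move left, go to p1
p1 | [2]2111
At halt the head is at cell 0.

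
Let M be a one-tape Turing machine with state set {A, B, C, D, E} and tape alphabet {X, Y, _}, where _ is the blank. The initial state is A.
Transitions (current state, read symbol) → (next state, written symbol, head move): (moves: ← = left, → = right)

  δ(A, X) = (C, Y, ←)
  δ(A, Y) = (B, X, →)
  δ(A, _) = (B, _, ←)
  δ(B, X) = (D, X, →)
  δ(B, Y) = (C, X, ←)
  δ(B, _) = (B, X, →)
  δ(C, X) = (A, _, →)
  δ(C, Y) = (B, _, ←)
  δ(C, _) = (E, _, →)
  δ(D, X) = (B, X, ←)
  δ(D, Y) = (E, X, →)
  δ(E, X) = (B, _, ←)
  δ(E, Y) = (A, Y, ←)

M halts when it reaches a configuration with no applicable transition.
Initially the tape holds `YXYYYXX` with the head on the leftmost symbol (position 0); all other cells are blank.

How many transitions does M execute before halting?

state=A head=0 tape=[Y]XYYYXX   (A,Y)→(B,X,→)
state=B head=1 tape=X[X]YYYXX   (B,X)→(D,X,→)
state=D head=2 tape=XX[Y]YYXX   (D,Y)→(E,X,→)
state=E head=3 tape=XXX[Y]YXX   (E,Y)→(A,Y,←)
state=A head=2 tape=XX[X]YYXX   (A,X)→(C,Y,←)
state=C head=1 tape=X[X]YYYXX   (C,X)→(A,_,→)
state=A head=2 tape=X_[Y]YYXX   (A,Y)→(B,X,→)
state=B head=3 tape=X_X[Y]YXX   (B,Y)→(C,X,←)
state=C head=2 tape=X_[X]XYXX   (C,X)→(A,_,→)
state=A head=3 tape=X__[X]YXX   (A,X)→(C,Y,←)
state=C head=2 tape=X_[_]YYXX   (C,_)→(E,_,→)
state=E head=3 tape=X__[Y]YXX   (E,Y)→(A,Y,←)
state=A head=2 tape=X_[_]YYXX   (A,_)→(B,_,←)
state=B head=1 tape=X[_]_YYXX   (B,_)→(B,X,→)
state=B head=2 tape=XX[_]YYXX   (B,_)→(B,X,→)
state=B head=3 tape=XXX[Y]YXX   (B,Y)→(C,X,←)
state=C head=2 tape=XX[X]XYXX   (C,X)→(A,_,→)
state=A head=3 tape=XX_[X]YXX   (A,X)→(C,Y,←)
state=C head=2 tape=XX[_]YYXX   (C,_)→(E,_,→)
state=E head=3 tape=XX_[Y]YXX   (E,Y)→(A,Y,←)
state=A head=2 tape=XX[_]YYXX   (A,_)→(B,_,←)
state=B head=1 tape=X[X]_YYXX   (B,X)→(D,X,→)
state=D head=2 tape=XX[_]YYXX
M halts after 22 transitions.

22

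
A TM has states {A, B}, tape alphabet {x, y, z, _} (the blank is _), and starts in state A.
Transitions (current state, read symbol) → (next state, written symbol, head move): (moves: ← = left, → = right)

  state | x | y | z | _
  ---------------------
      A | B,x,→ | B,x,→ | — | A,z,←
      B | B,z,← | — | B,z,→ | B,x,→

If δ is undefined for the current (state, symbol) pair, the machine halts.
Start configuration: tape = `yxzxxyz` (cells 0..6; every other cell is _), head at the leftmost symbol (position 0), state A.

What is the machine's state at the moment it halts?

B

state=A head=0 tape=_[y]xzxxyz   (A,y)→(B,x,→)
state=B head=1 tape=_x[x]zxxyz   (B,x)→(B,z,←)
state=B head=0 tape=_[x]zzxxyz   (B,x)→(B,z,←)
state=B head=-1 tape=[_]zzzxxyz   (B,_)→(B,x,→)
state=B head=0 tape=x[z]zzxxyz   (B,z)→(B,z,→)
state=B head=1 tape=xz[z]zxxyz   (B,z)→(B,z,→)
state=B head=2 tape=xzz[z]xxyz   (B,z)→(B,z,→)
state=B head=3 tape=xzzz[x]xyz   (B,x)→(B,z,←)
state=B head=2 tape=xzz[z]zxyz   (B,z)→(B,z,→)
state=B head=3 tape=xzzz[z]xyz   (B,z)→(B,z,→)
state=B head=4 tape=xzzzz[x]yz   (B,x)→(B,z,←)
state=B head=3 tape=xzzz[z]zyz   (B,z)→(B,z,→)
state=B head=4 tape=xzzzz[z]yz   (B,z)→(B,z,→)
state=B head=5 tape=xzzzzz[y]z
No transition is defined for (B, y); M halts in state B.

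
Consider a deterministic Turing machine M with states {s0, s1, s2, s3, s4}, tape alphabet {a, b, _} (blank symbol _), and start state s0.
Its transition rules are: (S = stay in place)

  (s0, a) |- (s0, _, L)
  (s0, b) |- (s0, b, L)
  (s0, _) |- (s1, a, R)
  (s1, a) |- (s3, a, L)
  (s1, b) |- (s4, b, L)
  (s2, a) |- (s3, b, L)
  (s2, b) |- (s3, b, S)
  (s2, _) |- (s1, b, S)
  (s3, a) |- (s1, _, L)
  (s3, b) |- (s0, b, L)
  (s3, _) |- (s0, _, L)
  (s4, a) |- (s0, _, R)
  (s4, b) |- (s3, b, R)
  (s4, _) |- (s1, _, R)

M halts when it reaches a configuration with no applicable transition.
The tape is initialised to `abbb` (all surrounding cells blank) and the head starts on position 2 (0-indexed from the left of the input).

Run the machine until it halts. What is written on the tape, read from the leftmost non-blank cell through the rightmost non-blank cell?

state=s0 head=2 tape=_ab[b]b   (s0,b)→(s0,b,L)
state=s0 head=1 tape=_a[b]bb   (s0,b)→(s0,b,L)
state=s0 head=0 tape=_[a]bbb   (s0,a)→(s0,_,L)
state=s0 head=-1 tape=[_]_bbb   (s0,_)→(s1,a,R)
state=s1 head=0 tape=a[_]bbb
The non-blank tape span at halt is a_bbb.

a_bbb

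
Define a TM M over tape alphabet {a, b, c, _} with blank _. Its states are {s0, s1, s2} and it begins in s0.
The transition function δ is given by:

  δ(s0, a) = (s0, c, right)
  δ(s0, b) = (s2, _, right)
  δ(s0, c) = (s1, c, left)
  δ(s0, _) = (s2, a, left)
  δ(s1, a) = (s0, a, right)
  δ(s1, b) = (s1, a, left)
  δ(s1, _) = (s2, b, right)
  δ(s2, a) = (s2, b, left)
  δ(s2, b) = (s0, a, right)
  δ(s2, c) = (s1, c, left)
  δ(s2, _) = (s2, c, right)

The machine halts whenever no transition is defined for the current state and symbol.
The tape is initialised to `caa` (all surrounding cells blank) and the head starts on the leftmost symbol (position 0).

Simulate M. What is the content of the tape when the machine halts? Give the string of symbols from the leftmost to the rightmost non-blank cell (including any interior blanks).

accaa

s0 | __[c]aa   read c → write c, move left, go to s1
s1 | _[_]caa   read _ → write b, move right, go to s2
s2 | _b[c]aa   read c → write c, move left, go to s1
s1 | _[b]caa   read b → write a, move left, go to s1
s1 | [_]acaa   read _ → write b, move right, go to s2
s2 | b[a]caa   read a → write b, move left, go to s2
s2 | [b]bcaa   read b → write a, move right, go to s0
s0 | a[b]caa   read b → write _, move right, go to s2
s2 | a_[c]aa   read c → write c, move left, go to s1
s1 | a[_]caa   read _ → write b, move right, go to s2
s2 | ab[c]aa   read c → write c, move left, go to s1
s1 | a[b]caa   read b → write a, move left, go to s1
s1 | [a]acaa   read a → write a, move right, go to s0
s0 | a[a]caa   read a → write c, move right, go to s0
s0 | ac[c]aa   read c → write c, move left, go to s1
s1 | a[c]caa
The non-blank tape span at halt is accaa.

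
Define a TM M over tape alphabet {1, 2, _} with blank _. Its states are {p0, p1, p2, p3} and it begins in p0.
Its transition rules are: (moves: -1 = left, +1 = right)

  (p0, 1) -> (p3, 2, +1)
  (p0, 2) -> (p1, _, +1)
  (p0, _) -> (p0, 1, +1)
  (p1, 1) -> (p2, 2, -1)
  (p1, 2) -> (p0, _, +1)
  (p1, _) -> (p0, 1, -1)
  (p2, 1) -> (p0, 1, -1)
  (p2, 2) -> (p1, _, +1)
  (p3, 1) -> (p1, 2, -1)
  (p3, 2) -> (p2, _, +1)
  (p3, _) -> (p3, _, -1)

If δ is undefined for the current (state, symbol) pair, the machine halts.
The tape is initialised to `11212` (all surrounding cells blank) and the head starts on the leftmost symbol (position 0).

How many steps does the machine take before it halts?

p0 | [1]1212_   read 1 → write 2, move +1, go to p3
p3 | 2[1]212_   read 1 → write 2, move -1, go to p1
p1 | [2]2212_   read 2 → write _, move +1, go to p0
p0 | _[2]212_   read 2 → write _, move +1, go to p1
p1 | __[2]12_   read 2 → write _, move +1, go to p0
p0 | ___[1]2_   read 1 → write 2, move +1, go to p3
p3 | ___2[2]_   read 2 → write _, move +1, go to p2
p2 | ___2_[_]
M halts after 7 transitions.

7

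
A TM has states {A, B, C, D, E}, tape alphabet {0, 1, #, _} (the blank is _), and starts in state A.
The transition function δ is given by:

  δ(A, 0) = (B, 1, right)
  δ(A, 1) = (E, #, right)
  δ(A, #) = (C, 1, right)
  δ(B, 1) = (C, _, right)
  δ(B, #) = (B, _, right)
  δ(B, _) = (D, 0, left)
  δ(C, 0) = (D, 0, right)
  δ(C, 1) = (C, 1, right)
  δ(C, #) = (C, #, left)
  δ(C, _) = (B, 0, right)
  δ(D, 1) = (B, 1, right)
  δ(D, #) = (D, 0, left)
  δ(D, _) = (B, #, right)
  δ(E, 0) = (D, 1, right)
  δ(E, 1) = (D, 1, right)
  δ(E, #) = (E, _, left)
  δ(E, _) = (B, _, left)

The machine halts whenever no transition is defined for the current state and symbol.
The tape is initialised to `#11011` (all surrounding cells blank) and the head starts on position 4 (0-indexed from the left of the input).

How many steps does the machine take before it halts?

6

state=A head=4 tape=#110[1]1__   (A,1)→(E,#,right)
state=E head=5 tape=#110#[1]__   (E,1)→(D,1,right)
state=D head=6 tape=#110#1[_]_   (D,_)→(B,#,right)
state=B head=7 tape=#110#1#[_]   (B,_)→(D,0,left)
state=D head=6 tape=#110#1[#]0   (D,#)→(D,0,left)
state=D head=5 tape=#110#[1]00   (D,1)→(B,1,right)
state=B head=6 tape=#110#1[0]0
M halts after 6 transitions.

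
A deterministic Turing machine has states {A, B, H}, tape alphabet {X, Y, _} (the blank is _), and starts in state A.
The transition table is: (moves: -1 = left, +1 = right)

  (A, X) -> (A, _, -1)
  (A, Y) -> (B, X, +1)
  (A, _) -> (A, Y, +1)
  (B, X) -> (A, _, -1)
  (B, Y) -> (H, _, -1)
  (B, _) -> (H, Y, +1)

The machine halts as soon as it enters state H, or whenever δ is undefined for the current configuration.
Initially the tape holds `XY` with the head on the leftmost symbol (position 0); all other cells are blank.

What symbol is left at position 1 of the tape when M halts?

state=A head=0 tape=_[X]Y__   (A,X)→(A,_,-1)
state=A head=-1 tape=[_]_Y__   (A,_)→(A,Y,+1)
state=A head=0 tape=Y[_]Y__   (A,_)→(A,Y,+1)
state=A head=1 tape=YY[Y]__   (A,Y)→(B,X,+1)
state=B head=2 tape=YYX[_]_   (B,_)→(H,Y,+1)
state=H head=3 tape=YYXY[_]
Cell 1 holds X when M halts.

X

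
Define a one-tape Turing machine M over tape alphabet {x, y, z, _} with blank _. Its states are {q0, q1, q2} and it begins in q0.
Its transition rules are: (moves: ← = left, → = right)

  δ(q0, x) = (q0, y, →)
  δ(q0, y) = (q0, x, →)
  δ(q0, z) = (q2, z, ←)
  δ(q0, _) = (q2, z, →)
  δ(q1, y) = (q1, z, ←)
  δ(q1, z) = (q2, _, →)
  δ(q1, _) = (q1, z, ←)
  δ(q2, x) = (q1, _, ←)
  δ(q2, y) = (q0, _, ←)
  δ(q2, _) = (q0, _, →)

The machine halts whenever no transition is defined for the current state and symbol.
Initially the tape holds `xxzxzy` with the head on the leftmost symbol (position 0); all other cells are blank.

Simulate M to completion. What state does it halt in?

q2

q0 | [x]xzxzy   read x → write y, move →, go to q0
q0 | y[x]zxzy   read x → write y, move →, go to q0
q0 | yy[z]xzy   read z → write z, move ←, go to q2
q2 | y[y]zxzy   read y → write _, move ←, go to q0
q0 | [y]_zxzy   read y → write x, move →, go to q0
q0 | x[_]zxzy   read _ → write z, move →, go to q2
q2 | xz[z]xzy
No transition is defined for (q2, z); M halts in state q2.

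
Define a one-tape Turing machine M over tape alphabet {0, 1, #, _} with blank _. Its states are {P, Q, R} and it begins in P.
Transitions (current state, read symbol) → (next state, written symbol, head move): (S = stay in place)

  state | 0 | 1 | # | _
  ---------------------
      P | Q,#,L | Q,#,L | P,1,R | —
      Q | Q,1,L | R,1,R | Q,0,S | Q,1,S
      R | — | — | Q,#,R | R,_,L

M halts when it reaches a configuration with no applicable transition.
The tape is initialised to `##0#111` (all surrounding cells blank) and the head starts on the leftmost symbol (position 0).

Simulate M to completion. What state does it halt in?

R

P | [#]#0#111   read # → write 1, move R, go to P
P | 1[#]0#111   read # → write 1, move R, go to P
P | 11[0]#111   read 0 → write #, move L, go to Q
Q | 1[1]##111   read 1 → write 1, move R, go to R
R | 11[#]#111   read # → write #, move R, go to Q
Q | 11#[#]111   read # → write 0, move S, go to Q
Q | 11#[0]111   read 0 → write 1, move L, go to Q
Q | 11[#]1111   read # → write 0, move S, go to Q
Q | 11[0]1111   read 0 → write 1, move L, go to Q
Q | 1[1]11111   read 1 → write 1, move R, go to R
R | 11[1]1111
No transition is defined for (R, 1); M halts in state R.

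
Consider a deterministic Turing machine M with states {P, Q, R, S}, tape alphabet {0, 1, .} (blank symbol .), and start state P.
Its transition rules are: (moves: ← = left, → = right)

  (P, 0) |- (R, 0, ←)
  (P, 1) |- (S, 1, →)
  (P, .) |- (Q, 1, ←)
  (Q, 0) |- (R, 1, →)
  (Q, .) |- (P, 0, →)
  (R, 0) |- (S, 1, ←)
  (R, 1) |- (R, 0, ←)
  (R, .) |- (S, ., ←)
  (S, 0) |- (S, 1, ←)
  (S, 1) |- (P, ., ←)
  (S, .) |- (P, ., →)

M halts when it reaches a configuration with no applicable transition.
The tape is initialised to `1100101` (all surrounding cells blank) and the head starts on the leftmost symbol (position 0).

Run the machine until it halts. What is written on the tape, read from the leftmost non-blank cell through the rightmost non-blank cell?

011.1.10101

state=P head=0 tape=....[1]100101   (P,1)→(S,1,→)
state=S head=1 tape=....1[1]00101   (S,1)→(P,.,←)
state=P head=0 tape=....[1].00101   (P,1)→(S,1,→)
state=S head=1 tape=....1[.]00101   (S,.)→(P,.,→)
state=P head=2 tape=....1.[0]0101   (P,0)→(R,0,←)
state=R head=1 tape=....1[.]00101   (R,.)→(S,.,←)
state=S head=0 tape=....[1].00101   (S,1)→(P,.,←)
state=P head=-1 tape=...[.]..00101   (P,.)→(Q,1,←)
state=Q head=-2 tape=..[.]1..00101   (Q,.)→(P,0,→)
state=P head=-1 tape=..0[1]..00101   (P,1)→(S,1,→)
state=S head=0 tape=..01[.].00101   (S,.)→(P,.,→)
state=P head=1 tape=..01.[.]00101   (P,.)→(Q,1,←)
state=Q head=0 tape=..01[.]100101   (Q,.)→(P,0,→)
state=P head=1 tape=..010[1]00101   (P,1)→(S,1,→)
state=S head=2 tape=..0101[0]0101   (S,0)→(S,1,←)
state=S head=1 tape=..010[1]10101   (S,1)→(P,.,←)
state=P head=0 tape=..01[0].10101   (P,0)→(R,0,←)
state=R head=-1 tape=..0[1]0.10101   (R,1)→(R,0,←)
state=R head=-2 tape=..[0]00.10101   (R,0)→(S,1,←)
state=S head=-3 tape=.[.]100.10101   (S,.)→(P,.,→)
state=P head=-2 tape=..[1]00.10101   (P,1)→(S,1,→)
state=S head=-1 tape=..1[0]0.10101   (S,0)→(S,1,←)
state=S head=-2 tape=..[1]10.10101   (S,1)→(P,.,←)
state=P head=-3 tape=.[.].10.10101   (P,.)→(Q,1,←)
state=Q head=-4 tape=[.]1.10.10101   (Q,.)→(P,0,→)
state=P head=-3 tape=0[1].10.10101   (P,1)→(S,1,→)
state=S head=-2 tape=01[.]10.10101   (S,.)→(P,.,→)
state=P head=-1 tape=01.[1]0.10101   (P,1)→(S,1,→)
state=S head=0 tape=01.1[0].10101   (S,0)→(S,1,←)
state=S head=-1 tape=01.[1]1.10101   (S,1)→(P,.,←)
state=P head=-2 tape=01[.].1.10101   (P,.)→(Q,1,←)
state=Q head=-3 tape=0[1]1.1.10101
The non-blank tape span at halt is 011.1.10101.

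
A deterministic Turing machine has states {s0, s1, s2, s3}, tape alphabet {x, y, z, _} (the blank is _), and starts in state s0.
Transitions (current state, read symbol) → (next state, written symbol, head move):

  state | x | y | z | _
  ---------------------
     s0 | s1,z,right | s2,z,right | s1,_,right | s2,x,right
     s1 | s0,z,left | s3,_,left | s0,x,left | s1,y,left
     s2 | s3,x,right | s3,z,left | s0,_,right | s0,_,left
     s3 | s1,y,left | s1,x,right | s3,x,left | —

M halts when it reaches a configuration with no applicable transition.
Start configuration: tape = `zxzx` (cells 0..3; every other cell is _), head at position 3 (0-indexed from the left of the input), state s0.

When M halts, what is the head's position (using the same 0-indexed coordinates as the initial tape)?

state=s0 head=3 tape=zxz[x]__   (s0,x)→(s1,z,right)
state=s1 head=4 tape=zxzz[_]_   (s1,_)→(s1,y,left)
state=s1 head=3 tape=zxz[z]y_   (s1,z)→(s0,x,left)
state=s0 head=2 tape=zx[z]xy_   (s0,z)→(s1,_,right)
state=s1 head=3 tape=zx_[x]y_   (s1,x)→(s0,z,left)
state=s0 head=2 tape=zx[_]zy_   (s0,_)→(s2,x,right)
state=s2 head=3 tape=zxx[z]y_   (s2,z)→(s0,_,right)
state=s0 head=4 tape=zxx_[y]_   (s0,y)→(s2,z,right)
state=s2 head=5 tape=zxx_z[_]   (s2,_)→(s0,_,left)
state=s0 head=4 tape=zxx_[z]_   (s0,z)→(s1,_,right)
state=s1 head=5 tape=zxx__[_]   (s1,_)→(s1,y,left)
state=s1 head=4 tape=zxx_[_]y   (s1,_)→(s1,y,left)
state=s1 head=3 tape=zxx[_]yy   (s1,_)→(s1,y,left)
state=s1 head=2 tape=zx[x]yyy   (s1,x)→(s0,z,left)
state=s0 head=1 tape=z[x]zyyy   (s0,x)→(s1,z,right)
state=s1 head=2 tape=zz[z]yyy   (s1,z)→(s0,x,left)
state=s0 head=1 tape=z[z]xyyy   (s0,z)→(s1,_,right)
state=s1 head=2 tape=z_[x]yyy   (s1,x)→(s0,z,left)
state=s0 head=1 tape=z[_]zyyy   (s0,_)→(s2,x,right)
state=s2 head=2 tape=zx[z]yyy   (s2,z)→(s0,_,right)
state=s0 head=3 tape=zx_[y]yy   (s0,y)→(s2,z,right)
state=s2 head=4 tape=zx_z[y]y   (s2,y)→(s3,z,left)
state=s3 head=3 tape=zx_[z]zy   (s3,z)→(s3,x,left)
state=s3 head=2 tape=zx[_]xzy
At halt the head is at cell 2.

2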